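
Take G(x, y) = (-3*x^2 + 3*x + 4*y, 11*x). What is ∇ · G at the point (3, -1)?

-15

∂G₁/∂x = -6*x + 3
∂G₂/∂y = 0
∇·G = -6*x + 3
At (3, -1): -15.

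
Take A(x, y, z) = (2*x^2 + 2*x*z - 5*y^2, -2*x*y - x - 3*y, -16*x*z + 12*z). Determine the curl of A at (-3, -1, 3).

(0, 42, -9)

(∇×A)₁ = ∂A₃/∂y − ∂A₂/∂z = 0
(∇×A)₂ = ∂A₁/∂z − ∂A₃/∂x = 2*x + 16*z
(∇×A)₃ = ∂A₂/∂x − ∂A₁/∂y = 8*y - 1
∇×A = (0, 2*x + 16*z, 8*y - 1)
At (-3, -1, 3): (0, 42, -9).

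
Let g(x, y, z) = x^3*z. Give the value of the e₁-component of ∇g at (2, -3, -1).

(∇g)_1 = ∂g/∂x = 3*x^2*z
At (2, -3, -1): -12.

-12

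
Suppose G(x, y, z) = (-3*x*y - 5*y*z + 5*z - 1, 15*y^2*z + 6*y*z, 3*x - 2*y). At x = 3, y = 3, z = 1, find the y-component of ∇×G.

-13

(∇×G)_2 = ∂G₁/∂z − ∂G₃/∂x
= -5*y + 5 − (3)
= -5*y + 2
At (3, 3, 1): -13.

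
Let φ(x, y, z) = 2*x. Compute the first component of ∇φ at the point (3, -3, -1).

(∇φ)_1 = ∂φ/∂x = 2
At (3, -3, -1): 2.

2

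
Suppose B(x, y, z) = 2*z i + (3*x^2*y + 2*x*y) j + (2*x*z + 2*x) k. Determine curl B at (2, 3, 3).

(0, -6, 42)

(∇×B)₁ = ∂B₃/∂y − ∂B₂/∂z = 0
(∇×B)₂ = ∂B₁/∂z − ∂B₃/∂x = -2*z
(∇×B)₃ = ∂B₂/∂x − ∂B₁/∂y = 6*x*y + 2*y
∇×B = (0, -2*z, 6*x*y + 2*y)
At (2, 3, 3): (0, -6, 42).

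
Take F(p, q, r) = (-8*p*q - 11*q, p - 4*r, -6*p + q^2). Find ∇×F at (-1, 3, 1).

(10, 6, 4)

(∇×F)₁ = ∂F₃/∂q − ∂F₂/∂r = 2*q + 4
(∇×F)₂ = ∂F₁/∂r − ∂F₃/∂p = 6
(∇×F)₃ = ∂F₂/∂p − ∂F₁/∂q = 8*p + 12
∇×F = (2*q + 4, 6, 8*p + 12)
At (-1, 3, 1): (10, 6, 4).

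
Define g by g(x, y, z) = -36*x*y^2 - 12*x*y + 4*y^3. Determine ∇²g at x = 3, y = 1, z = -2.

∂²g/∂x² = 0
∂²g/∂y² = 24*(-3*x + y)
∂²g/∂z² = 0
∇²g = -72*x + 24*y
At (3, 1, -2): -192.

-192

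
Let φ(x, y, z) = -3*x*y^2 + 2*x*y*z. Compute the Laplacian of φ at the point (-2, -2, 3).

12

∂²φ/∂x² = 0
∂²φ/∂y² = -6*x
∂²φ/∂z² = 0
∇²φ = -6*x
At (-2, -2, 3): 12.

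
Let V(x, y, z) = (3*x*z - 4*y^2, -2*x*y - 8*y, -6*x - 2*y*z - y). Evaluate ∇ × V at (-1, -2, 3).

(∇×V)₁ = ∂V₃/∂y − ∂V₂/∂z = -2*z - 1
(∇×V)₂ = ∂V₁/∂z − ∂V₃/∂x = 3*x + 6
(∇×V)₃ = ∂V₂/∂x − ∂V₁/∂y = 6*y
∇×V = (-2*z - 1, 3*x + 6, 6*y)
At (-1, -2, 3): (-7, 3, -12).

(-7, 3, -12)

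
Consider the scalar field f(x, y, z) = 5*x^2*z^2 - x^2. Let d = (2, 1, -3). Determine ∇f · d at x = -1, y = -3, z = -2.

-16

∂f/∂x = 10*x*z^2 - 2*x
∂f/∂y = 0
∂f/∂z = 10*x^2*z
∇f at (-1, -3, -2) = (-38, 0, -20)
∇f · d = (-38)(2) + (0)(1) + (-20)(-3) = -16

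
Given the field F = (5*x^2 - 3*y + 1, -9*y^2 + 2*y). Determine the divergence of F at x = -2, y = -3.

∂F₁/∂x = 10*x
∂F₂/∂y = -18*y + 2
∇·F = 10*x - 18*y + 2
At (-2, -3): 36.

36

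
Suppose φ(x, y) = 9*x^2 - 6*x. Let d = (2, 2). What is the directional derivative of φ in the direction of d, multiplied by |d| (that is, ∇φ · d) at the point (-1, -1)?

-48

∂φ/∂x = 18*x - 6
∂φ/∂y = 0
∇φ at (-1, -1) = (-24, 0)
∇φ · d = (-24)(2) + (0)(2) = -48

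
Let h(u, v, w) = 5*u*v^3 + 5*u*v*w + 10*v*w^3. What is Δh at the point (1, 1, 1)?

90

∂²h/∂u² = 0
∂²h/∂v² = 30*u*v
∂²h/∂w² = 60*v*w
∇²h = 30*u*v + 60*v*w
At (1, 1, 1): 90.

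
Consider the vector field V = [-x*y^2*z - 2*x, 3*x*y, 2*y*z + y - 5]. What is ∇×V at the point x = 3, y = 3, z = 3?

(∇×V)₁ = ∂V₃/∂y − ∂V₂/∂z = 2*z + 1
(∇×V)₂ = ∂V₁/∂z − ∂V₃/∂x = -x*y^2
(∇×V)₃ = ∂V₂/∂x − ∂V₁/∂y = 2*x*y*z + 3*y
∇×V = (2*z + 1, -x*y^2, 2*x*y*z + 3*y)
At (3, 3, 3): (7, -27, 63).

(7, -27, 63)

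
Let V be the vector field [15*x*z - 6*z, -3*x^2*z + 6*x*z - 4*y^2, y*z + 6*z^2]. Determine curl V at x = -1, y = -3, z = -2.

(7, -21, -24)

(∇×V)₁ = ∂V₃/∂y − ∂V₂/∂z = 3*x^2 - 6*x + z
(∇×V)₂ = ∂V₁/∂z − ∂V₃/∂x = 15*x - 6
(∇×V)₃ = ∂V₂/∂x − ∂V₁/∂y = -6*x*z + 6*z
∇×V = (3*x^2 - 6*x + z, 15*x - 6, -6*x*z + 6*z)
At (-1, -3, -2): (7, -21, -24).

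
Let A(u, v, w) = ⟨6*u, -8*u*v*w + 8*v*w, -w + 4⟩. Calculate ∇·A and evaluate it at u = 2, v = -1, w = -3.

29

∂A₁/∂u = 6
∂A₂/∂v = -8*u*w + 8*w
∂A₃/∂w = -1
∇·A = -8*u*w + 8*w + 5
At (2, -1, -3): 29.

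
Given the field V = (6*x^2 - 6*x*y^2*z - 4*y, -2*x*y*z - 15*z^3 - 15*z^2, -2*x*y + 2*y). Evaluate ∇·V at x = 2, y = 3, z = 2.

∂V₁/∂x = 12*x - 6*y^2*z
∂V₂/∂y = -2*x*z
∂V₃/∂z = 0
∇·V = -2*x*z + 12*x - 6*y^2*z
At (2, 3, 2): -92.

-92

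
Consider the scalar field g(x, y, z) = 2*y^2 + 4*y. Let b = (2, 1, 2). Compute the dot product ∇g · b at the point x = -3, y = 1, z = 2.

8

∂g/∂x = 0
∂g/∂y = 4*y + 4
∂g/∂z = 0
∇g at (-3, 1, 2) = (0, 8, 0)
∇g · b = (0)(2) + (8)(1) + (0)(2) = 8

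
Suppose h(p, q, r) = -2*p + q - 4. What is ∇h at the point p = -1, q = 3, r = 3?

(-2, 1, 0)

∂h/∂p = -2
∂h/∂q = 1
∂h/∂r = 0
∇h = (-2, 1, 0)
At (-1, 3, 3): (-2, 1, 0).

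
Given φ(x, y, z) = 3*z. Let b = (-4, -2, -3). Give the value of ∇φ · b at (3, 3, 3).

-9

∂φ/∂x = 0
∂φ/∂y = 0
∂φ/∂z = 3
∇φ at (3, 3, 3) = (0, 0, 3)
∇φ · b = (0)(-4) + (0)(-2) + (3)(-3) = -9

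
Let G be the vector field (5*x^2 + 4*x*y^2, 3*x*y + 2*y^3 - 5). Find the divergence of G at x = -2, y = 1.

∂G₁/∂x = 10*x + 4*y^2
∂G₂/∂y = 3*x + 6*y^2
∇·G = 13*x + 10*y^2
At (-2, 1): -16.

-16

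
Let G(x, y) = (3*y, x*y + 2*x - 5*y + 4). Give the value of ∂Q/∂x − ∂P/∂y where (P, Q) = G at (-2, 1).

0

∂G₂/∂x = y + 2
∂G₁/∂y = 3
Scalar curl = y - 1
At (-2, 1): 0.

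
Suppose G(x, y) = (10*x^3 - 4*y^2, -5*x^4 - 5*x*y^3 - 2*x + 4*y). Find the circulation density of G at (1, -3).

∂G₂/∂x = -20*x^3 - 5*y^3 - 2
∂G₁/∂y = -8*y
Scalar curl = -20*x^3 - 5*y^3 + 8*y - 2
At (1, -3): 89.

89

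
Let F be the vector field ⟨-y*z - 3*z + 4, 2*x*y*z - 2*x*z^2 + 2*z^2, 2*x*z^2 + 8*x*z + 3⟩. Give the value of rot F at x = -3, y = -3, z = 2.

(∇×F)₁ = ∂F₃/∂y − ∂F₂/∂z = -2*x*y + 4*x*z - 4*z
(∇×F)₂ = ∂F₁/∂z − ∂F₃/∂x = -y - 2*z^2 - 8*z - 3
(∇×F)₃ = ∂F₂/∂x − ∂F₁/∂y = 2*y*z - 2*z^2 + z
∇×F = (-2*x*y + 4*x*z - 4*z, -y - 2*z^2 - 8*z - 3, 2*y*z - 2*z^2 + z)
At (-3, -3, 2): (-50, -24, -18).

(-50, -24, -18)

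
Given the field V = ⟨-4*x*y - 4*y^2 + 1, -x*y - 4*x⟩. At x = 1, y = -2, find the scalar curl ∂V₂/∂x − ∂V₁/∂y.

-14

∂V₂/∂x = -y - 4
∂V₁/∂y = -4*x - 8*y
Scalar curl = 4*x + 7*y - 4
At (1, -2): -14.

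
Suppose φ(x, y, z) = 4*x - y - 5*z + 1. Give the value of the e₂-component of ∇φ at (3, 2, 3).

-1

(∇φ)_2 = ∂φ/∂y = -1
At (3, 2, 3): -1.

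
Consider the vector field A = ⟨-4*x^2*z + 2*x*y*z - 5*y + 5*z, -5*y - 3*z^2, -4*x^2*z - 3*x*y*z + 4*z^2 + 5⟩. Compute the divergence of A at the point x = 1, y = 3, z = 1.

∂A₁/∂x = -8*x*z + 2*y*z
∂A₂/∂y = -5
∂A₃/∂z = -4*x^2 - 3*x*y + 8*z
∇·A = -4*x^2 - 3*x*y - 8*x*z + 2*y*z + 8*z - 5
At (1, 3, 1): -12.

-12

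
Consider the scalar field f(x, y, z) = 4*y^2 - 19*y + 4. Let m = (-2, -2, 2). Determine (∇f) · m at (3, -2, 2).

70

∂f/∂x = 0
∂f/∂y = 8*y - 19
∂f/∂z = 0
∇f at (3, -2, 2) = (0, -35, 0)
∇f · m = (0)(-2) + (-35)(-2) + (0)(2) = 70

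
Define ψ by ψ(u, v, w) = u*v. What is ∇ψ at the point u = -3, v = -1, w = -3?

(-1, -3, 0)

∂ψ/∂u = v
∂ψ/∂v = u
∂ψ/∂w = 0
∇ψ = (v, u, 0)
At (-3, -1, -3): (-1, -3, 0).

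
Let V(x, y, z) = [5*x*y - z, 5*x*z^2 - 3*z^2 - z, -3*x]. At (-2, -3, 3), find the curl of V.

(∇×V)₁ = ∂V₃/∂y − ∂V₂/∂z = -10*x*z + 6*z + 1
(∇×V)₂ = ∂V₁/∂z − ∂V₃/∂x = 2
(∇×V)₃ = ∂V₂/∂x − ∂V₁/∂y = -5*x + 5*z^2
∇×V = (-10*x*z + 6*z + 1, 2, -5*x + 5*z^2)
At (-2, -3, 3): (79, 2, 55).

(79, 2, 55)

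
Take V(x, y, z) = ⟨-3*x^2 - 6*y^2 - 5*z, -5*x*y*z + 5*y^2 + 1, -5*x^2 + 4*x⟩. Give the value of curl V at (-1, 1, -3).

(∇×V)₁ = ∂V₃/∂y − ∂V₂/∂z = 5*x*y
(∇×V)₂ = ∂V₁/∂z − ∂V₃/∂x = 10*x - 9
(∇×V)₃ = ∂V₂/∂x − ∂V₁/∂y = -5*y*z + 12*y
∇×V = (5*x*y, 10*x - 9, -5*y*z + 12*y)
At (-1, 1, -3): (-5, -19, 27).

(-5, -19, 27)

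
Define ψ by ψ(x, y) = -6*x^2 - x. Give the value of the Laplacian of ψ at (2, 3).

-12

∂²ψ/∂x² = -12
∂²ψ/∂y² = 0
∇²ψ = -12
At (2, 3): -12.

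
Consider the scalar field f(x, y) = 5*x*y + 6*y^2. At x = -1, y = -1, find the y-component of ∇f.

-17

(∇f)_2 = ∂f/∂y = 5*x + 12*y
At (-1, -1): -17.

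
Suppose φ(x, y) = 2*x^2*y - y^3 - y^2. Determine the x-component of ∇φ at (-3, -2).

24

(∇φ)_1 = ∂φ/∂x = 4*x*y
At (-3, -2): 24.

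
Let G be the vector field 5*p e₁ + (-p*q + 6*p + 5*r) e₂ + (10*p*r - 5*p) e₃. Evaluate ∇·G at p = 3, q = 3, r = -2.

∂G₁/∂p = 5
∂G₂/∂q = -p
∂G₃/∂r = 10*p
∇·G = 9*p + 5
At (3, 3, -2): 32.

32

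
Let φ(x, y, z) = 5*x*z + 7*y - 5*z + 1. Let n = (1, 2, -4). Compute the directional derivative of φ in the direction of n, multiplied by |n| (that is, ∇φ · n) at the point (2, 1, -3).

∂φ/∂x = 5*z
∂φ/∂y = 7
∂φ/∂z = 5*x - 5
∇φ at (2, 1, -3) = (-15, 7, 5)
∇φ · n = (-15)(1) + (7)(2) + (5)(-4) = -21

-21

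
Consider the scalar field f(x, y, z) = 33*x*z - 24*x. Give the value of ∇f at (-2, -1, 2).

(42, 0, -66)

∂f/∂x = 33*z - 24
∂f/∂y = 0
∂f/∂z = 33*x
∇f = (33*z - 24, 0, 33*x)
At (-2, -1, 2): (42, 0, -66).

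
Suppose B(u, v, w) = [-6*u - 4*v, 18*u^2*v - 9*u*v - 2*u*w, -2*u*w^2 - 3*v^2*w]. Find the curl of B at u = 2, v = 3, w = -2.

(40, 8, 197)

(∇×B)₁ = ∂B₃/∂v − ∂B₂/∂w = 2*u - 6*v*w
(∇×B)₂ = ∂B₁/∂w − ∂B₃/∂u = 2*w^2
(∇×B)₃ = ∂B₂/∂u − ∂B₁/∂v = 36*u*v - 9*v - 2*w + 4
∇×B = (2*u - 6*v*w, 2*w^2, 36*u*v - 9*v - 2*w + 4)
At (2, 3, -2): (40, 8, 197).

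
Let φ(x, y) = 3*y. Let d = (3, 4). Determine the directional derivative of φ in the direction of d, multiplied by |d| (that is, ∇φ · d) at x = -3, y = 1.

12

∂φ/∂x = 0
∂φ/∂y = 3
∇φ at (-3, 1) = (0, 3)
∇φ · d = (0)(3) + (3)(4) = 12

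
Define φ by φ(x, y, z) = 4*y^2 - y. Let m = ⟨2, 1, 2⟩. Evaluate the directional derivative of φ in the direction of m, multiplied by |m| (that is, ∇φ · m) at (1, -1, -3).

∂φ/∂x = 0
∂φ/∂y = 8*y - 1
∂φ/∂z = 0
∇φ at (1, -1, -3) = (0, -9, 0)
∇φ · m = (0)(2) + (-9)(1) + (0)(2) = -9

-9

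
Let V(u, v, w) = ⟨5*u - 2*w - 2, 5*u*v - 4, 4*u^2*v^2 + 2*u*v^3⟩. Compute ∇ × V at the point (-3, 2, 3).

(72, 78, 10)

(∇×V)₁ = ∂V₃/∂v − ∂V₂/∂w = 8*u^2*v + 6*u*v^2
(∇×V)₂ = ∂V₁/∂w − ∂V₃/∂u = -8*u*v^2 - 2*v^3 - 2
(∇×V)₃ = ∂V₂/∂u − ∂V₁/∂v = 5*v
∇×V = (8*u^2*v + 6*u*v^2, -8*u*v^2 - 2*v^3 - 2, 5*v)
At (-3, 2, 3): (72, 78, 10).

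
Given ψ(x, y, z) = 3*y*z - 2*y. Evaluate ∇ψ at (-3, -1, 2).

∂ψ/∂x = 0
∂ψ/∂y = 3*z - 2
∂ψ/∂z = 3*y
∇ψ = (0, 3*z - 2, 3*y)
At (-3, -1, 2): (0, 4, -3).

(0, 4, -3)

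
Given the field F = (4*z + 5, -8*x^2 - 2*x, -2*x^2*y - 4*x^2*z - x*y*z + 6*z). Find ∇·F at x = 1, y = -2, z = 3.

∂F₁/∂x = 0
∂F₂/∂y = 0
∂F₃/∂z = -4*x^2 - x*y + 6
∇·F = -4*x^2 - x*y + 6
At (1, -2, 3): 4.

4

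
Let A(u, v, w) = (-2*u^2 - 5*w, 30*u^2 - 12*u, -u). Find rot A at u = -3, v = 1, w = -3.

(∇×A)₁ = ∂A₃/∂v − ∂A₂/∂w = 0
(∇×A)₂ = ∂A₁/∂w − ∂A₃/∂u = -4
(∇×A)₃ = ∂A₂/∂u − ∂A₁/∂v = 60*u - 12
∇×A = (0, -4, 60*u - 12)
At (-3, 1, -3): (0, -4, -192).

(0, -4, -192)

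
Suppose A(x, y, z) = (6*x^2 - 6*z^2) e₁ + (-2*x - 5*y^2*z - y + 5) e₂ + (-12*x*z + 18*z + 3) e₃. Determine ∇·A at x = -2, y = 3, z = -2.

∂A₁/∂x = 12*x
∂A₂/∂y = -10*y*z - 1
∂A₃/∂z = -12*x + 18
∇·A = -10*y*z + 17
At (-2, 3, -2): 77.

77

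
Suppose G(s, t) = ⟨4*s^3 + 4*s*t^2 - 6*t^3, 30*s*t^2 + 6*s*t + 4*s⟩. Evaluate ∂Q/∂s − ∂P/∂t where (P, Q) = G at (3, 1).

34

∂G₂/∂s = 30*t^2 + 6*t + 4
∂G₁/∂t = 8*s*t - 18*t^2
Scalar curl = -8*s*t + 48*t^2 + 6*t + 4
At (3, 1): 34.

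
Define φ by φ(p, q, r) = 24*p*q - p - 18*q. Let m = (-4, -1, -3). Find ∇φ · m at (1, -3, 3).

286

∂φ/∂p = 24*q - 1
∂φ/∂q = 24*p - 18
∂φ/∂r = 0
∇φ at (1, -3, 3) = (-73, 6, 0)
∇φ · m = (-73)(-4) + (6)(-1) + (0)(-3) = 286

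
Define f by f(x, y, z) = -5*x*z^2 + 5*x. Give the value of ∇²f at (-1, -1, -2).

∂²f/∂x² = 0
∂²f/∂y² = 0
∂²f/∂z² = -10*x
∇²f = -10*x
At (-1, -1, -2): 10.

10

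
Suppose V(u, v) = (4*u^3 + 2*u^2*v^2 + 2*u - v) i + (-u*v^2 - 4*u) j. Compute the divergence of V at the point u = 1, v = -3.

56

∂V₁/∂u = 12*u^2 + 4*u*v^2 + 2
∂V₂/∂v = -2*u*v
∇·V = 12*u^2 + 4*u*v^2 - 2*u*v + 2
At (1, -3): 56.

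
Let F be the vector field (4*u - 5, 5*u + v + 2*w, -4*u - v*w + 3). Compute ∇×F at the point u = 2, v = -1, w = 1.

(-3, 4, 5)

(∇×F)₁ = ∂F₃/∂v − ∂F₂/∂w = -w - 2
(∇×F)₂ = ∂F₁/∂w − ∂F₃/∂u = 4
(∇×F)₃ = ∂F₂/∂u − ∂F₁/∂v = 5
∇×F = (-w - 2, 4, 5)
At (2, -1, 1): (-3, 4, 5).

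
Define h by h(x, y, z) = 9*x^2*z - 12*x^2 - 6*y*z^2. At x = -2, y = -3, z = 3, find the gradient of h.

∂h/∂x = 18*x*z - 24*x
∂h/∂y = -6*z^2
∂h/∂z = 9*x^2 - 12*y*z
∇h = (18*x*z - 24*x, -6*z^2, 9*x^2 - 12*y*z)
At (-2, -3, 3): (-60, -54, 144).

(-60, -54, 144)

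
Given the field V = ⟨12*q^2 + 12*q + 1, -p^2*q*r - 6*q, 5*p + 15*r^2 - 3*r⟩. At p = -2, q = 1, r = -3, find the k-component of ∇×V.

(∇×V)_3 = ∂V₂/∂p − ∂V₁/∂q
= -2*p*q*r − (24*q + 12)
= -2*p*q*r - 24*q - 12
At (-2, 1, -3): -48.

-48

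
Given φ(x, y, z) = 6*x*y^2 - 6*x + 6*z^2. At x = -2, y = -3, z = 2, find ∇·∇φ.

∂²φ/∂x² = 0
∂²φ/∂y² = 12*x
∂²φ/∂z² = 12
∇²φ = 12*x + 12
At (-2, -3, 2): -12.

-12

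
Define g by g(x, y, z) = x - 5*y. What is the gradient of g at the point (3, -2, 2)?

(1, -5, 0)

∂g/∂x = 1
∂g/∂y = -5
∂g/∂z = 0
∇g = (1, -5, 0)
At (3, -2, 2): (1, -5, 0).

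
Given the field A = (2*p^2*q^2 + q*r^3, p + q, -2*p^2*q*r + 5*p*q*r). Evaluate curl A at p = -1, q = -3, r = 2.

(∇×A)₁ = ∂A₃/∂q − ∂A₂/∂r = -2*p^2*r + 5*p*r
(∇×A)₂ = ∂A₁/∂r − ∂A₃/∂p = 4*p*q*r + 3*q*r^2 - 5*q*r
(∇×A)₃ = ∂A₂/∂p − ∂A₁/∂q = -4*p^2*q - r^3 + 1
∇×A = (-2*p^2*r + 5*p*r, 4*p*q*r + 3*q*r^2 - 5*q*r, -4*p^2*q - r^3 + 1)
At (-1, -3, 2): (-14, 18, 5).

(-14, 18, 5)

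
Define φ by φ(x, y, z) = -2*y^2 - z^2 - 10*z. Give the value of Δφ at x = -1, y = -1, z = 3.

-6

∂²φ/∂x² = 0
∂²φ/∂y² = -4
∂²φ/∂z² = -2
∇²φ = -6
At (-1, -1, 3): -6.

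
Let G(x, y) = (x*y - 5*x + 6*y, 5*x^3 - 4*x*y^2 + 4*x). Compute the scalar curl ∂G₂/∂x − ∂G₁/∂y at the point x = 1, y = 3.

-24

∂G₂/∂x = 15*x^2 - 4*y^2 + 4
∂G₁/∂y = x + 6
Scalar curl = 15*x^2 - x - 4*y^2 - 2
At (1, 3): -24.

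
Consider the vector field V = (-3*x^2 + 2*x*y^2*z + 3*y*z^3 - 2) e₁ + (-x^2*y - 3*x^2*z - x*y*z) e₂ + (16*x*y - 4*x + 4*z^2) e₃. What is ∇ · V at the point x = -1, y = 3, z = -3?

-76

∂V₁/∂x = -6*x + 2*y^2*z
∂V₂/∂y = -x^2 - x*z
∂V₃/∂z = 8*z
∇·V = -x^2 - x*z - 6*x + 2*y^2*z + 8*z
At (-1, 3, -3): -76.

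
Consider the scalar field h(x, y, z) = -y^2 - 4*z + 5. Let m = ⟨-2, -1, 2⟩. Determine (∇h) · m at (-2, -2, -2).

-12

∂h/∂x = 0
∂h/∂y = -2*y
∂h/∂z = -4
∇h at (-2, -2, -2) = (0, 4, -4)
∇h · m = (0)(-2) + (4)(-1) + (-4)(2) = -12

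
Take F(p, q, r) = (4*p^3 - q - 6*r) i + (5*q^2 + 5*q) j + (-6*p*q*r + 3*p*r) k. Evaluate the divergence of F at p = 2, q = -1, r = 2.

∂F₁/∂p = 12*p^2
∂F₂/∂q = 10*q + 5
∂F₃/∂r = -6*p*q + 3*p
∇·F = 12*p^2 - 6*p*q + 3*p + 10*q + 5
At (2, -1, 2): 61.

61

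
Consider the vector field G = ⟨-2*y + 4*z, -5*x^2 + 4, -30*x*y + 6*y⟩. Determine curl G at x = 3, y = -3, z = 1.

(∇×G)₁ = ∂G₃/∂y − ∂G₂/∂z = -30*x + 6
(∇×G)₂ = ∂G₁/∂z − ∂G₃/∂x = 30*y + 4
(∇×G)₃ = ∂G₂/∂x − ∂G₁/∂y = -10*x + 2
∇×G = (-30*x + 6, 30*y + 4, -10*x + 2)
At (3, -3, 1): (-84, -86, -28).

(-84, -86, -28)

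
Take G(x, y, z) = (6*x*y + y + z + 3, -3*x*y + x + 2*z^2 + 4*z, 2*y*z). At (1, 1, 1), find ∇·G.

∂G₁/∂x = 6*y
∂G₂/∂y = -3*x
∂G₃/∂z = 2*y
∇·G = -3*x + 8*y
At (1, 1, 1): 5.

5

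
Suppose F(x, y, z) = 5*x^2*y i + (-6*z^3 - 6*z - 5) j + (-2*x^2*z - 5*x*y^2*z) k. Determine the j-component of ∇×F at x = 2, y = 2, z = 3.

84

(∇×F)_2 = ∂F₁/∂z − ∂F₃/∂x
= 0 − (-4*x*z - 5*y^2*z)
= 4*x*z + 5*y^2*z
At (2, 2, 3): 84.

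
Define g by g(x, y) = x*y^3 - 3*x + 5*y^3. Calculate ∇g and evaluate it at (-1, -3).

(-30, 108)

∂g/∂x = y^3 - 3
∂g/∂y = 3*x*y^2 + 15*y^2
∇g = (y^3 - 3, 3*x*y^2 + 15*y^2)
At (-1, -3): (-30, 108).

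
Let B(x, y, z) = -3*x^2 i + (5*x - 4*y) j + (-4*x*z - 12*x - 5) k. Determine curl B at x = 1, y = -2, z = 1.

(∇×B)₁ = ∂B₃/∂y − ∂B₂/∂z = 0
(∇×B)₂ = ∂B₁/∂z − ∂B₃/∂x = 4*z + 12
(∇×B)₃ = ∂B₂/∂x − ∂B₁/∂y = 5
∇×B = (0, 4*z + 12, 5)
At (1, -2, 1): (0, 16, 5).

(0, 16, 5)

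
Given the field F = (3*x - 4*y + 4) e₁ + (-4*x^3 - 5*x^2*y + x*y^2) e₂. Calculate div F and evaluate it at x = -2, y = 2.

∂F₁/∂x = 3
∂F₂/∂y = -5*x^2 + 2*x*y
∇·F = -5*x^2 + 2*x*y + 3
At (-2, 2): -25.

-25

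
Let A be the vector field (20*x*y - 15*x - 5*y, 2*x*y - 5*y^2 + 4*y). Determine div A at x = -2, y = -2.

∂A₁/∂x = 20*y - 15
∂A₂/∂y = 2*x - 10*y + 4
∇·A = 2*x + 10*y - 11
At (-2, -2): -35.

-35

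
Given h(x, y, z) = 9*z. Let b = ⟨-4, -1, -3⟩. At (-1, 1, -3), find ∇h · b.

-27

∂h/∂x = 0
∂h/∂y = 0
∂h/∂z = 9
∇h at (-1, 1, -3) = (0, 0, 9)
∇h · b = (0)(-4) + (0)(-1) + (9)(-3) = -27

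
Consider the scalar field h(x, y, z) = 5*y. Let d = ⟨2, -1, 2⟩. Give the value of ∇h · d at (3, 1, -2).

∂h/∂x = 0
∂h/∂y = 5
∂h/∂z = 0
∇h at (3, 1, -2) = (0, 5, 0)
∇h · d = (0)(2) + (5)(-1) + (0)(2) = -5

-5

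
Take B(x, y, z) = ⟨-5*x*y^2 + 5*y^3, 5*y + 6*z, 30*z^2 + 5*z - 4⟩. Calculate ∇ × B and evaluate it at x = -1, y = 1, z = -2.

(∇×B)₁ = ∂B₃/∂y − ∂B₂/∂z = -6
(∇×B)₂ = ∂B₁/∂z − ∂B₃/∂x = 0
(∇×B)₃ = ∂B₂/∂x − ∂B₁/∂y = 10*x*y - 15*y^2
∇×B = (-6, 0, 10*x*y - 15*y^2)
At (-1, 1, -2): (-6, 0, -25).

(-6, 0, -25)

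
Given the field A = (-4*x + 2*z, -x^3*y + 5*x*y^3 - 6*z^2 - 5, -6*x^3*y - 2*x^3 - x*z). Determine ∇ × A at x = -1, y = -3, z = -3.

(-30, -49, -126)

(∇×A)₁ = ∂A₃/∂y − ∂A₂/∂z = -6*x^3 + 12*z
(∇×A)₂ = ∂A₁/∂z − ∂A₃/∂x = 18*x^2*y + 6*x^2 + z + 2
(∇×A)₃ = ∂A₂/∂x − ∂A₁/∂y = -3*x^2*y + 5*y^3
∇×A = (-6*x^3 + 12*z, 18*x^2*y + 6*x^2 + z + 2, -3*x^2*y + 5*y^3)
At (-1, -3, -3): (-30, -49, -126).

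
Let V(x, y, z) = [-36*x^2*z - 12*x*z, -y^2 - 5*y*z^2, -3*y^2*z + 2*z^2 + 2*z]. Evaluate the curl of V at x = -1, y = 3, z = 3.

(∇×V)₁ = ∂V₃/∂y − ∂V₂/∂z = 4*y*z
(∇×V)₂ = ∂V₁/∂z − ∂V₃/∂x = -36*x^2 - 12*x
(∇×V)₃ = ∂V₂/∂x − ∂V₁/∂y = 0
∇×V = (4*y*z, -36*x^2 - 12*x, 0)
At (-1, 3, 3): (36, -24, 0).

(36, -24, 0)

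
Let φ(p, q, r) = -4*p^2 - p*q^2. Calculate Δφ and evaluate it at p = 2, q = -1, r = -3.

∂²φ/∂p² = -8
∂²φ/∂q² = -2*p
∂²φ/∂r² = 0
∇²φ = -2*p - 8
At (2, -1, -3): -12.

-12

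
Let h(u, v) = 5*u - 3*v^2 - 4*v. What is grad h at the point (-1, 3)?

∂h/∂u = 5
∂h/∂v = -6*v - 4
∇h = (5, -6*v - 4)
At (-1, 3): (5, -22).

(5, -22)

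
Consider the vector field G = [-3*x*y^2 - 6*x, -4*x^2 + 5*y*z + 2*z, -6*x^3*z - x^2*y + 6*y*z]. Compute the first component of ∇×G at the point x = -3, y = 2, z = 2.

-9

(∇×G)_1 = ∂G₃/∂y − ∂G₂/∂z
= -x^2 + 6*z − (5*y + 2)
= -x^2 - 5*y + 6*z - 2
At (-3, 2, 2): -9.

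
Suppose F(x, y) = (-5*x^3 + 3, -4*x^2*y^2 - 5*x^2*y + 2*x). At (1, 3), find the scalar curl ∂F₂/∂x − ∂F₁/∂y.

∂F₂/∂x = -8*x*y^2 - 10*x*y + 2
∂F₁/∂y = 0
Scalar curl = -8*x*y^2 - 10*x*y + 2
At (1, 3): -100.

-100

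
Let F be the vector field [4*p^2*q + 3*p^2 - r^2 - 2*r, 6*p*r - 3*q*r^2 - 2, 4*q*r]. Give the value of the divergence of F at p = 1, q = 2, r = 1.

∂F₁/∂p = 8*p*q + 6*p
∂F₂/∂q = -3*r^2
∂F₃/∂r = 4*q
∇·F = 8*p*q + 6*p + 4*q - 3*r^2
At (1, 2, 1): 27.

27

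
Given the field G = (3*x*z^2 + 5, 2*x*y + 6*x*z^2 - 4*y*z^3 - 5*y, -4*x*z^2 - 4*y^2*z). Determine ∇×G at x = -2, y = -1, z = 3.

(-12, 0, 52)

(∇×G)₁ = ∂G₃/∂y − ∂G₂/∂z = -12*x*z + 12*y*z^2 - 8*y*z
(∇×G)₂ = ∂G₁/∂z − ∂G₃/∂x = 6*x*z + 4*z^2
(∇×G)₃ = ∂G₂/∂x − ∂G₁/∂y = 2*y + 6*z^2
∇×G = (-12*x*z + 12*y*z^2 - 8*y*z, 6*x*z + 4*z^2, 2*y + 6*z^2)
At (-2, -1, 3): (-12, 0, 52).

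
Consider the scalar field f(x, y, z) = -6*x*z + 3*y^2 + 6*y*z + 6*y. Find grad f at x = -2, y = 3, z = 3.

(-18, 42, 30)

∂f/∂x = -6*z
∂f/∂y = 6*y + 6*z + 6
∂f/∂z = -6*x + 6*y
∇f = (-6*z, 6*y + 6*z + 6, -6*x + 6*y)
At (-2, 3, 3): (-18, 42, 30).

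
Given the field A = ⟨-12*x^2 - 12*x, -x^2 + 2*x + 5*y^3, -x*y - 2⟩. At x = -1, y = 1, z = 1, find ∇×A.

(1, 1, 4)

(∇×A)₁ = ∂A₃/∂y − ∂A₂/∂z = -x
(∇×A)₂ = ∂A₁/∂z − ∂A₃/∂x = y
(∇×A)₃ = ∂A₂/∂x − ∂A₁/∂y = -2*x + 2
∇×A = (-x, y, -2*x + 2)
At (-1, 1, 1): (1, 1, 4).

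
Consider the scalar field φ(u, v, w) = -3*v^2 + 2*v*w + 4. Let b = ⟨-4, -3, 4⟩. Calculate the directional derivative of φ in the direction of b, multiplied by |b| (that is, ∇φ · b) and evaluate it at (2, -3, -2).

∂φ/∂u = 0
∂φ/∂v = -6*v + 2*w
∂φ/∂w = 2*v
∇φ at (2, -3, -2) = (0, 14, -6)
∇φ · b = (0)(-4) + (14)(-3) + (-6)(4) = -66

-66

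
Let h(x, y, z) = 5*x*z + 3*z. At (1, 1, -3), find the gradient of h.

∂h/∂x = 5*z
∂h/∂y = 0
∂h/∂z = 5*x + 3
∇h = (5*z, 0, 5*x + 3)
At (1, 1, -3): (-15, 0, 8).

(-15, 0, 8)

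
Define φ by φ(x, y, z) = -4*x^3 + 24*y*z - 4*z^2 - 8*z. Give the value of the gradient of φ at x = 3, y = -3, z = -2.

∂φ/∂x = -12*x^2
∂φ/∂y = 24*z
∂φ/∂z = 24*y - 8*z - 8
∇φ = (-12*x^2, 24*z, 24*y - 8*z - 8)
At (3, -3, -2): (-108, -48, -64).

(-108, -48, -64)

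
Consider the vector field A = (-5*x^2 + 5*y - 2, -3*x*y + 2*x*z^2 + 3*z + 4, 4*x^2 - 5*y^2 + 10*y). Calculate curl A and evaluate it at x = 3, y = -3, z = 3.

(1, -24, 22)

(∇×A)₁ = ∂A₃/∂y − ∂A₂/∂z = -4*x*z - 10*y + 7
(∇×A)₂ = ∂A₁/∂z − ∂A₃/∂x = -8*x
(∇×A)₃ = ∂A₂/∂x − ∂A₁/∂y = -3*y + 2*z^2 - 5
∇×A = (-4*x*z - 10*y + 7, -8*x, -3*y + 2*z^2 - 5)
At (3, -3, 3): (1, -24, 22).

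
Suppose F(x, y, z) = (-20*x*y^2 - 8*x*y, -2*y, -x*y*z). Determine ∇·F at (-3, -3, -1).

∂F₁/∂x = -20*y^2 - 8*y
∂F₂/∂y = -2
∂F₃/∂z = -x*y
∇·F = -x*y - 20*y^2 - 8*y - 2
At (-3, -3, -1): -167.

-167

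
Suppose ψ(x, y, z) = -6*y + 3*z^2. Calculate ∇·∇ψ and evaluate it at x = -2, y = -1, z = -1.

6

∂²ψ/∂x² = 0
∂²ψ/∂y² = 0
∂²ψ/∂z² = 6
∇²ψ = 6
At (-2, -1, -1): 6.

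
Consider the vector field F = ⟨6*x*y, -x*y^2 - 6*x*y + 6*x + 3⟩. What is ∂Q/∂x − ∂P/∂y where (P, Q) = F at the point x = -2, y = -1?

∂F₂/∂x = -y^2 - 6*y + 6
∂F₁/∂y = 6*x
Scalar curl = -6*x - y^2 - 6*y + 6
At (-2, -1): 23.

23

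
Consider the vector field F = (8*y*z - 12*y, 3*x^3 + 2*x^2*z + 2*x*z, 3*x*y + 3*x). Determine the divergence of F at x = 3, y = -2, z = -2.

∂F₁/∂x = 0
∂F₂/∂y = 0
∂F₃/∂z = 0
∇·F = 0
At (3, -2, -2): 0.

0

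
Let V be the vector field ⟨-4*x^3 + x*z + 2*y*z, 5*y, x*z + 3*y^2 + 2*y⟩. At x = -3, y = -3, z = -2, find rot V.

(∇×V)₁ = ∂V₃/∂y − ∂V₂/∂z = 6*y + 2
(∇×V)₂ = ∂V₁/∂z − ∂V₃/∂x = x + 2*y - z
(∇×V)₃ = ∂V₂/∂x − ∂V₁/∂y = -2*z
∇×V = (6*y + 2, x + 2*y - z, -2*z)
At (-3, -3, -2): (-16, -7, 4).

(-16, -7, 4)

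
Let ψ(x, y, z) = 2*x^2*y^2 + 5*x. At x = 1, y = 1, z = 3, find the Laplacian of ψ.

∂²ψ/∂x² = 4*y^2
∂²ψ/∂y² = 4*x^2
∂²ψ/∂z² = 0
∇²ψ = 4*x^2 + 4*y^2
At (1, 1, 3): 8.

8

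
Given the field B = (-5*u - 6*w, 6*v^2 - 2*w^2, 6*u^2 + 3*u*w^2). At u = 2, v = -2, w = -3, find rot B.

(-12, -57, 0)

(∇×B)₁ = ∂B₃/∂v − ∂B₂/∂w = 4*w
(∇×B)₂ = ∂B₁/∂w − ∂B₃/∂u = -12*u - 3*w^2 - 6
(∇×B)₃ = ∂B₂/∂u − ∂B₁/∂v = 0
∇×B = (4*w, -12*u - 3*w^2 - 6, 0)
At (2, -2, -3): (-12, -57, 0).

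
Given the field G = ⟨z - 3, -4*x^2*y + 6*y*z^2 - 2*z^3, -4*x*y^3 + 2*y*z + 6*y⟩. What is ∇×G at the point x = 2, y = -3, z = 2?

(∇×G)₁ = ∂G₃/∂y − ∂G₂/∂z = -12*x*y^2 - 12*y*z + 6*z^2 + 2*z + 6
(∇×G)₂ = ∂G₁/∂z − ∂G₃/∂x = 4*y^3 + 1
(∇×G)₃ = ∂G₂/∂x − ∂G₁/∂y = -8*x*y
∇×G = (-12*x*y^2 - 12*y*z + 6*z^2 + 2*z + 6, 4*y^3 + 1, -8*x*y)
At (2, -3, 2): (-110, -107, 48).

(-110, -107, 48)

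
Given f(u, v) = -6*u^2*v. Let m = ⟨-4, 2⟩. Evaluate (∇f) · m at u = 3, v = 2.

180

∂f/∂u = -12*u*v
∂f/∂v = -6*u^2
∇f at (3, 2) = (-72, -54)
∇f · m = (-72)(-4) + (-54)(2) = 180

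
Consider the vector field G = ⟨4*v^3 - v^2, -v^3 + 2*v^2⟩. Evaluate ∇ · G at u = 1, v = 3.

-15

∂G₁/∂u = 0
∂G₂/∂v = -3*v^2 + 4*v
∇·G = -3*v^2 + 4*v
At (1, 3): -15.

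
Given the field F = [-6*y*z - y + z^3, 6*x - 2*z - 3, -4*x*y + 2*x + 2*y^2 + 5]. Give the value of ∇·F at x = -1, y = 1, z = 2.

∂F₁/∂x = 0
∂F₂/∂y = 0
∂F₃/∂z = 0
∇·F = 0
At (-1, 1, 2): 0.

0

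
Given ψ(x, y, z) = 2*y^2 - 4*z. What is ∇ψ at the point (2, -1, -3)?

∂ψ/∂x = 0
∂ψ/∂y = 4*y
∂ψ/∂z = -4
∇ψ = (0, 4*y, -4)
At (2, -1, -3): (0, -4, -4).

(0, -4, -4)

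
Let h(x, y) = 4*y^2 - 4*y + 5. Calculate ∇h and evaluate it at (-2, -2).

(0, -20)

∂h/∂x = 0
∂h/∂y = 8*y - 4
∇h = (0, 8*y - 4)
At (-2, -2): (0, -20).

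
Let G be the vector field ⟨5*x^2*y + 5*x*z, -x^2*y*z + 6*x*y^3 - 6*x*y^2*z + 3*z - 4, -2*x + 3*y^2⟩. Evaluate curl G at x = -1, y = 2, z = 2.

(∇×G)₁ = ∂G₃/∂y − ∂G₂/∂z = x^2*y + 6*x*y^2 + 6*y - 3
(∇×G)₂ = ∂G₁/∂z − ∂G₃/∂x = 5*x + 2
(∇×G)₃ = ∂G₂/∂x − ∂G₁/∂y = -5*x^2 - 2*x*y*z + 6*y^3 - 6*y^2*z
∇×G = (x^2*y + 6*x*y^2 + 6*y - 3, 5*x + 2, -5*x^2 - 2*x*y*z + 6*y^3 - 6*y^2*z)
At (-1, 2, 2): (-13, -3, 3).

(-13, -3, 3)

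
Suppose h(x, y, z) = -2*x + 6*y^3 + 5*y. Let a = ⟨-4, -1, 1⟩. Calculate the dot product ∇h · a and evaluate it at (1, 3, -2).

∂h/∂x = -2
∂h/∂y = 18*y^2 + 5
∂h/∂z = 0
∇h at (1, 3, -2) = (-2, 167, 0)
∇h · a = (-2)(-4) + (167)(-1) + (0)(1) = -159

-159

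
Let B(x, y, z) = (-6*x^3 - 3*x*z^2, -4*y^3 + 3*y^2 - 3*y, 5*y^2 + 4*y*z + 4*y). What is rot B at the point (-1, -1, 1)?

(-2, 6, 0)

(∇×B)₁ = ∂B₃/∂y − ∂B₂/∂z = 10*y + 4*z + 4
(∇×B)₂ = ∂B₁/∂z − ∂B₃/∂x = -6*x*z
(∇×B)₃ = ∂B₂/∂x − ∂B₁/∂y = 0
∇×B = (10*y + 4*z + 4, -6*x*z, 0)
At (-1, -1, 1): (-2, 6, 0).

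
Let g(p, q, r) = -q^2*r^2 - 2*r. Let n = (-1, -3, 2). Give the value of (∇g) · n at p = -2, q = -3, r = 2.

-148

∂g/∂p = 0
∂g/∂q = -2*q*r^2
∂g/∂r = -2*q^2*r - 2
∇g at (-2, -3, 2) = (0, 24, -38)
∇g · n = (0)(-1) + (24)(-3) + (-38)(2) = -148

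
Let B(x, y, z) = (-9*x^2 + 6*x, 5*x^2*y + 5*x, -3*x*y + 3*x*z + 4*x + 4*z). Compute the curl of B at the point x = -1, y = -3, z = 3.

(∇×B)₁ = ∂B₃/∂y − ∂B₂/∂z = -3*x
(∇×B)₂ = ∂B₁/∂z − ∂B₃/∂x = 3*y - 3*z - 4
(∇×B)₃ = ∂B₂/∂x − ∂B₁/∂y = 10*x*y + 5
∇×B = (-3*x, 3*y - 3*z - 4, 10*x*y + 5)
At (-1, -3, 3): (3, -22, 35).

(3, -22, 35)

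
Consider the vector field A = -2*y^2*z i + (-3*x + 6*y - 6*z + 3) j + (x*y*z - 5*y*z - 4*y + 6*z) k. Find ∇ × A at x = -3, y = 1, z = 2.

(-14, -4, 5)

(∇×A)₁ = ∂A₃/∂y − ∂A₂/∂z = x*z - 5*z + 2
(∇×A)₂ = ∂A₁/∂z − ∂A₃/∂x = -2*y^2 - y*z
(∇×A)₃ = ∂A₂/∂x − ∂A₁/∂y = 4*y*z - 3
∇×A = (x*z - 5*z + 2, -2*y^2 - y*z, 4*y*z - 3)
At (-3, 1, 2): (-14, -4, 5).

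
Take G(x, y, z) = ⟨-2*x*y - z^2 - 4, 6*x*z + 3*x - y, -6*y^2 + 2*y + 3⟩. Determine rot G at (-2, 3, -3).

(-22, 6, -19)

(∇×G)₁ = ∂G₃/∂y − ∂G₂/∂z = -6*x - 12*y + 2
(∇×G)₂ = ∂G₁/∂z − ∂G₃/∂x = -2*z
(∇×G)₃ = ∂G₂/∂x − ∂G₁/∂y = 2*x + 6*z + 3
∇×G = (-6*x - 12*y + 2, -2*z, 2*x + 6*z + 3)
At (-2, 3, -3): (-22, 6, -19).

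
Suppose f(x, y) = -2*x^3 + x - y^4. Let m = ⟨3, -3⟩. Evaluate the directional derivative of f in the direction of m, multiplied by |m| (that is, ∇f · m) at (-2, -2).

-165

∂f/∂x = -6*x^2 + 1
∂f/∂y = -4*y^3
∇f at (-2, -2) = (-23, 32)
∇f · m = (-23)(3) + (32)(-3) = -165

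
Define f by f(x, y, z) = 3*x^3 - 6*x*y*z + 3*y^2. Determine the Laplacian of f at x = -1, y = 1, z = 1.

-12

∂²f/∂x² = 18*x
∂²f/∂y² = 6
∂²f/∂z² = 0
∇²f = 18*x + 6
At (-1, 1, 1): -12.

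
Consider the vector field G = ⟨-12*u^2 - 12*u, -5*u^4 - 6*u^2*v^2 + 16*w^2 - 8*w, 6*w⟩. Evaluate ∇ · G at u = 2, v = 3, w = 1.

∂G₁/∂u = -24*u - 12
∂G₂/∂v = -12*u^2*v
∂G₃/∂w = 6
∇·G = -12*u^2*v - 24*u - 6
At (2, 3, 1): -198.

-198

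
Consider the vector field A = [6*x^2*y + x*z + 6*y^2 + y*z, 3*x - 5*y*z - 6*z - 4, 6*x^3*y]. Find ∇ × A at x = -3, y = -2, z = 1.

(-166, 319, -28)

(∇×A)₁ = ∂A₃/∂y − ∂A₂/∂z = 6*x^3 + 5*y + 6
(∇×A)₂ = ∂A₁/∂z − ∂A₃/∂x = -18*x^2*y + x + y
(∇×A)₃ = ∂A₂/∂x − ∂A₁/∂y = -6*x^2 - 12*y - z + 3
∇×A = (6*x^3 + 5*y + 6, -18*x^2*y + x + y, -6*x^2 - 12*y - z + 3)
At (-3, -2, 1): (-166, 319, -28).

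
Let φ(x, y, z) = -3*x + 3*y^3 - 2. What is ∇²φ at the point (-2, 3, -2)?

∂²φ/∂x² = 0
∂²φ/∂y² = 18*y
∂²φ/∂z² = 0
∇²φ = 18*y
At (-2, 3, -2): 54.

54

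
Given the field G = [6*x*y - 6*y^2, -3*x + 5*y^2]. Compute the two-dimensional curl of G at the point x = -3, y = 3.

∂G₂/∂x = -3
∂G₁/∂y = 6*x - 12*y
Scalar curl = -6*x + 12*y - 3
At (-3, 3): 51.

51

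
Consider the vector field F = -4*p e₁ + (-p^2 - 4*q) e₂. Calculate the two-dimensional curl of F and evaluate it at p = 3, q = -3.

-6

∂F₂/∂p = -2*p
∂F₁/∂q = 0
Scalar curl = -2*p
At (3, -3): -6.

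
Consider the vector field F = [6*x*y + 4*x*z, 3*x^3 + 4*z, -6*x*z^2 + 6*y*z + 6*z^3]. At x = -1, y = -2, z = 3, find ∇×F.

(14, 50, 15)

(∇×F)₁ = ∂F₃/∂y − ∂F₂/∂z = 6*z - 4
(∇×F)₂ = ∂F₁/∂z − ∂F₃/∂x = 4*x + 6*z^2
(∇×F)₃ = ∂F₂/∂x − ∂F₁/∂y = 9*x^2 - 6*x
∇×F = (6*z - 4, 4*x + 6*z^2, 9*x^2 - 6*x)
At (-1, -2, 3): (14, 50, 15).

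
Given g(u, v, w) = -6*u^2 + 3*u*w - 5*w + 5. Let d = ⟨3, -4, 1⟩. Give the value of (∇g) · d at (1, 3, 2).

-20

∂g/∂u = -12*u + 3*w
∂g/∂v = 0
∂g/∂w = 3*u - 5
∇g at (1, 3, 2) = (-6, 0, -2)
∇g · d = (-6)(3) + (0)(-4) + (-2)(1) = -20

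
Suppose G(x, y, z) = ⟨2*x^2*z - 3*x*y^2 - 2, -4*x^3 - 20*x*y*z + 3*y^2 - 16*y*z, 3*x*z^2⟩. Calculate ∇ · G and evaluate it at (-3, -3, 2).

-17

∂G₁/∂x = 4*x*z - 3*y^2
∂G₂/∂y = -20*x*z + 6*y - 16*z
∂G₃/∂z = 6*x*z
∇·G = -10*x*z - 3*y^2 + 6*y - 16*z
At (-3, -3, 2): -17.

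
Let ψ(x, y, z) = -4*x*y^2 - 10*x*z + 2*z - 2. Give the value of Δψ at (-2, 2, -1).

∂²ψ/∂x² = 0
∂²ψ/∂y² = -8*x
∂²ψ/∂z² = 0
∇²ψ = -8*x
At (-2, 2, -1): 16.

16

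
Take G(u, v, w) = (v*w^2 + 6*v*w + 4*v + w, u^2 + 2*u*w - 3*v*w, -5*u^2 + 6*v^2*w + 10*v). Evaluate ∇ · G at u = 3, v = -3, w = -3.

63

∂G₁/∂u = 0
∂G₂/∂v = -3*w
∂G₃/∂w = 6*v^2
∇·G = 6*v^2 - 3*w
At (3, -3, -3): 63.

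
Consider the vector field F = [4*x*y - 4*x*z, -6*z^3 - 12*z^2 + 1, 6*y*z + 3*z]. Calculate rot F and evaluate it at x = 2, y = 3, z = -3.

(72, -8, -8)

(∇×F)₁ = ∂F₃/∂y − ∂F₂/∂z = 18*z^2 + 30*z
(∇×F)₂ = ∂F₁/∂z − ∂F₃/∂x = -4*x
(∇×F)₃ = ∂F₂/∂x − ∂F₁/∂y = -4*x
∇×F = (18*z^2 + 30*z, -4*x, -4*x)
At (2, 3, -3): (72, -8, -8).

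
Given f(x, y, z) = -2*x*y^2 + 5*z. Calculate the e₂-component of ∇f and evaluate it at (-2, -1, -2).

(∇f)_2 = ∂f/∂y = -4*x*y
At (-2, -1, -2): -8.

-8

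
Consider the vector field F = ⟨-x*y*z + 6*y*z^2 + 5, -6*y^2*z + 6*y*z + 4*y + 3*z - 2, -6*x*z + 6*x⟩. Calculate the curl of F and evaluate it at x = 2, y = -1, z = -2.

(9, 8, -28)

(∇×F)₁ = ∂F₃/∂y − ∂F₂/∂z = 6*y^2 - 6*y - 3
(∇×F)₂ = ∂F₁/∂z − ∂F₃/∂x = -x*y + 12*y*z + 6*z - 6
(∇×F)₃ = ∂F₂/∂x − ∂F₁/∂y = x*z - 6*z^2
∇×F = (6*y^2 - 6*y - 3, -x*y + 12*y*z + 6*z - 6, x*z - 6*z^2)
At (2, -1, -2): (9, 8, -28).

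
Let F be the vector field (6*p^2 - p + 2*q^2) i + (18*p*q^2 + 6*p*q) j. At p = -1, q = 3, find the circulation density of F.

∂F₂/∂p = 18*q^2 + 6*q
∂F₁/∂q = 4*q
Scalar curl = 18*q^2 + 2*q
At (-1, 3): 168.

168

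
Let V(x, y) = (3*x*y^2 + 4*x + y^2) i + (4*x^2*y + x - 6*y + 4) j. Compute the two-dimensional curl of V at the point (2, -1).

∂V₂/∂x = 8*x*y + 1
∂V₁/∂y = 6*x*y + 2*y
Scalar curl = 2*x*y - 2*y + 1
At (2, -1): -1.

-1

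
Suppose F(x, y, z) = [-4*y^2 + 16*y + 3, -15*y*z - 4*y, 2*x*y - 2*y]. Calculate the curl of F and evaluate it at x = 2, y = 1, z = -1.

(17, -2, -8)

(∇×F)₁ = ∂F₃/∂y − ∂F₂/∂z = 2*x + 15*y - 2
(∇×F)₂ = ∂F₁/∂z − ∂F₃/∂x = -2*y
(∇×F)₃ = ∂F₂/∂x − ∂F₁/∂y = 8*y - 16
∇×F = (2*x + 15*y - 2, -2*y, 8*y - 16)
At (2, 1, -1): (17, -2, -8).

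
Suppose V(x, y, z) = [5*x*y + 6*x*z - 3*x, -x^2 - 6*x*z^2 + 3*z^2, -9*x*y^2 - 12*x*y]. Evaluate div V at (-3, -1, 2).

∂V₁/∂x = 5*y + 6*z - 3
∂V₂/∂y = 0
∂V₃/∂z = 0
∇·V = 5*y + 6*z - 3
At (-3, -1, 2): 4.

4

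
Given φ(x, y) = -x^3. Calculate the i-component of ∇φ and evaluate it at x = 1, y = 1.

(∇φ)_1 = ∂φ/∂x = -3*x^2
At (1, 1): -3.

-3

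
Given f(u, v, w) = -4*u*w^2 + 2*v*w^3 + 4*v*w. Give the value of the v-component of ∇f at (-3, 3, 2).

24

(∇f)_2 = ∂f/∂v = 2*w^3 + 4*w
At (-3, 3, 2): 24.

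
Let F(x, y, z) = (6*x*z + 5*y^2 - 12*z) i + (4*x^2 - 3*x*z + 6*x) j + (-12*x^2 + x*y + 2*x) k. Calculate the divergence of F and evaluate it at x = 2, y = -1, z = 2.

∂F₁/∂x = 6*z
∂F₂/∂y = 0
∂F₃/∂z = 0
∇·F = 6*z
At (2, -1, 2): 12.

12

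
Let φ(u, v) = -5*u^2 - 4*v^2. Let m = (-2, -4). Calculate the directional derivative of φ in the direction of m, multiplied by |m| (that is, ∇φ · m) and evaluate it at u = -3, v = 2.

∂φ/∂u = -10*u
∂φ/∂v = -8*v
∇φ at (-3, 2) = (30, -16)
∇φ · m = (30)(-2) + (-16)(-4) = 4

4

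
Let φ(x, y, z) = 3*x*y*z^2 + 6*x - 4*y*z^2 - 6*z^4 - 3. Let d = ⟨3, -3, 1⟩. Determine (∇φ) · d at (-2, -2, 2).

∂φ/∂x = 3*y*z^2 + 6
∂φ/∂y = 3*x*z^2 - 4*z^2
∂φ/∂z = 6*x*y*z - 8*y*z - 24*z^3
∇φ at (-2, -2, 2) = (-18, -40, -112)
∇φ · d = (-18)(3) + (-40)(-3) + (-112)(1) = -46

-46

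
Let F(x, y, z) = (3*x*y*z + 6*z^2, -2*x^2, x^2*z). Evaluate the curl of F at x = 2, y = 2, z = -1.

(0, 4, -2)

(∇×F)₁ = ∂F₃/∂y − ∂F₂/∂z = 0
(∇×F)₂ = ∂F₁/∂z − ∂F₃/∂x = 3*x*y - 2*x*z + 12*z
(∇×F)₃ = ∂F₂/∂x − ∂F₁/∂y = -3*x*z - 4*x
∇×F = (0, 3*x*y - 2*x*z + 12*z, -3*x*z - 4*x)
At (2, 2, -1): (0, 4, -2).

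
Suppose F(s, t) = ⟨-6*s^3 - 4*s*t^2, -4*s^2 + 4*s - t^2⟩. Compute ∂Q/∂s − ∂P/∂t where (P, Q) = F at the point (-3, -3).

∂F₂/∂s = -8*s + 4
∂F₁/∂t = -8*s*t
Scalar curl = 8*s*t - 8*s + 4
At (-3, -3): 100.

100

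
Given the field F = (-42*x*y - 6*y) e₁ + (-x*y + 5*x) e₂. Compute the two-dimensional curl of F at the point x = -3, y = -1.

-114

∂F₂/∂x = -y + 5
∂F₁/∂y = -42*x - 6
Scalar curl = 42*x - y + 11
At (-3, -1): -114.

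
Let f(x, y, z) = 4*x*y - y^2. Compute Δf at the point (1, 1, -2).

-2

∂²f/∂x² = 0
∂²f/∂y² = -2
∂²f/∂z² = 0
∇²f = -2
At (1, 1, -2): -2.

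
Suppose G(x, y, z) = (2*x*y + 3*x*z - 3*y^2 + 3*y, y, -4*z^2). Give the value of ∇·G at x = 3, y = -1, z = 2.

-11

∂G₁/∂x = 2*y + 3*z
∂G₂/∂y = 1
∂G₃/∂z = -8*z
∇·G = 2*y - 5*z + 1
At (3, -1, 2): -11.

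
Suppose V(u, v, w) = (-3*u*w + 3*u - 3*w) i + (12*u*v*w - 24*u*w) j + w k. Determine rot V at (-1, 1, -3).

(∇×V)₁ = ∂V₃/∂v − ∂V₂/∂w = -12*u*v + 24*u
(∇×V)₂ = ∂V₁/∂w − ∂V₃/∂u = -3*u - 3
(∇×V)₃ = ∂V₂/∂u − ∂V₁/∂v = 12*v*w - 24*w
∇×V = (-12*u*v + 24*u, -3*u - 3, 12*v*w - 24*w)
At (-1, 1, -3): (-12, 0, 36).

(-12, 0, 36)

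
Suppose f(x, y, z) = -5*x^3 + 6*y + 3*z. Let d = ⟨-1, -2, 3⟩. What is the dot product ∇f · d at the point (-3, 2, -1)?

132

∂f/∂x = -15*x^2
∂f/∂y = 6
∂f/∂z = 3
∇f at (-3, 2, -1) = (-135, 6, 3)
∇f · d = (-135)(-1) + (6)(-2) + (3)(3) = 132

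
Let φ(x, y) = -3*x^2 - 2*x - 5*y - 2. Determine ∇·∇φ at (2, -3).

∂²φ/∂x² = -6
∂²φ/∂y² = 0
∇²φ = -6
At (2, -3): -6.

-6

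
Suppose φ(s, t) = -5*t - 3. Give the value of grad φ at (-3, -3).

∂φ/∂s = 0
∂φ/∂t = -5
∇φ = (0, -5)
At (-3, -3): (0, -5).

(0, -5)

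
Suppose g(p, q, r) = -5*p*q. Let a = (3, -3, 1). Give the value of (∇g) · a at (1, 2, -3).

-15

∂g/∂p = -5*q
∂g/∂q = -5*p
∂g/∂r = 0
∇g at (1, 2, -3) = (-10, -5, 0)
∇g · a = (-10)(3) + (-5)(-3) + (0)(1) = -15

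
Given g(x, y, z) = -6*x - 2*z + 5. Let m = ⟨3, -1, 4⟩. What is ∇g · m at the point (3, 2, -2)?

-26

∂g/∂x = -6
∂g/∂y = 0
∂g/∂z = -2
∇g at (3, 2, -2) = (-6, 0, -2)
∇g · m = (-6)(3) + (0)(-1) + (-2)(4) = -26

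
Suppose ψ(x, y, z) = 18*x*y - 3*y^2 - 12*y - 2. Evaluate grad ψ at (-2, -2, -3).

(-36, -36, 0)

∂ψ/∂x = 18*y
∂ψ/∂y = 18*x - 6*y - 12
∂ψ/∂z = 0
∇ψ = (18*y, 18*x - 6*y - 12, 0)
At (-2, -2, -3): (-36, -36, 0).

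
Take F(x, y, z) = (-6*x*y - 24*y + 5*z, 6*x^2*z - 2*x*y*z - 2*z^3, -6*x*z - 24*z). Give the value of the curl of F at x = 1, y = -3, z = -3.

(42, -13, -24)

(∇×F)₁ = ∂F₃/∂y − ∂F₂/∂z = -6*x^2 + 2*x*y + 6*z^2
(∇×F)₂ = ∂F₁/∂z − ∂F₃/∂x = 6*z + 5
(∇×F)₃ = ∂F₂/∂x − ∂F₁/∂y = 12*x*z + 6*x - 2*y*z + 24
∇×F = (-6*x^2 + 2*x*y + 6*z^2, 6*z + 5, 12*x*z + 6*x - 2*y*z + 24)
At (1, -3, -3): (42, -13, -24).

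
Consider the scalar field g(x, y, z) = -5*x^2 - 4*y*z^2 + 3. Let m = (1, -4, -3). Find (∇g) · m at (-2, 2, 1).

∂g/∂x = -10*x
∂g/∂y = -4*z^2
∂g/∂z = -8*y*z
∇g at (-2, 2, 1) = (20, -4, -16)
∇g · m = (20)(1) + (-4)(-4) + (-16)(-3) = 84

84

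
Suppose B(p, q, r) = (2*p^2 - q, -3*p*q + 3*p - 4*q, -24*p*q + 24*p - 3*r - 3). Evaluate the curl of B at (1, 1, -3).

(∇×B)₁ = ∂B₃/∂q − ∂B₂/∂r = -24*p
(∇×B)₂ = ∂B₁/∂r − ∂B₃/∂p = 24*q - 24
(∇×B)₃ = ∂B₂/∂p − ∂B₁/∂q = -3*q + 4
∇×B = (-24*p, 24*q - 24, -3*q + 4)
At (1, 1, -3): (-24, 0, 1).

(-24, 0, 1)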